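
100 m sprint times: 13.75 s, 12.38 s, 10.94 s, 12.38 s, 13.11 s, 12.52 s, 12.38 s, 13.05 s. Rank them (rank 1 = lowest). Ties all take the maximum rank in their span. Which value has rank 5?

Sorted (ascending): 10.94, 12.38, 12.38, 12.38, 12.52, 13.05, 13.11, 13.75
The 3 values of 12.38 occupy positions 2–4 → each gets rank 4.
Rank 5 → value 12.52.

12.52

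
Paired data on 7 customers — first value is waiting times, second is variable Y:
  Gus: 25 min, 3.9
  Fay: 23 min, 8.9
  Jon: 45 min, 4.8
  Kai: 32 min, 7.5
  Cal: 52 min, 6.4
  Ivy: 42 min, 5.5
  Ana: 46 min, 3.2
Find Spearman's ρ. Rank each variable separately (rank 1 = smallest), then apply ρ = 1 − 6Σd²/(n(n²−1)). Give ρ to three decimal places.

Ranks of variable 1: 2, 1, 5, 3, 7, 4, 6
Ranks of variable 2: 2, 7, 3, 6, 5, 4, 1
d = r₁ − r₂: 0, -6, 2, -3, 2, 0, 5
d²: 0, 36, 4, 9, 4, 0, 25; Σd² = 78
ρ = 1 − 6·78/(7·48) = 1 − 468/336 = -0.393

-0.393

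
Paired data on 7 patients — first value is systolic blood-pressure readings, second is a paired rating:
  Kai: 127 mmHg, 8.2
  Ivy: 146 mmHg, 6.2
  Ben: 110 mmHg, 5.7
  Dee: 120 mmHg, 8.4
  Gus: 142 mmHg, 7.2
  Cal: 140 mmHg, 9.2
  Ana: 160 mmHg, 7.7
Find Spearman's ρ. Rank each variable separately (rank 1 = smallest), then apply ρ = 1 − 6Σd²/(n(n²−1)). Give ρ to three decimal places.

Ranks of variable 1: 3, 6, 1, 2, 5, 4, 7
Ranks of variable 2: 5, 2, 1, 6, 3, 7, 4
d = r₁ − r₂: -2, 4, 0, -4, 2, -3, 3
d²: 4, 16, 0, 16, 4, 9, 9; Σd² = 58
ρ = 1 − 6·58/(7·48) = 1 − 348/336 = -0.036

-0.036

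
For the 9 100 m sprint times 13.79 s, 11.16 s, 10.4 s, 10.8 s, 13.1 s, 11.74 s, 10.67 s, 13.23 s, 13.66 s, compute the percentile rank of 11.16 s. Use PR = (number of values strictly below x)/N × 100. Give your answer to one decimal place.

N = 9.
Strictly below 11.16: 3. Equal to 11.16: 1.
PR = 3/9 × 100 = 33.3

33.3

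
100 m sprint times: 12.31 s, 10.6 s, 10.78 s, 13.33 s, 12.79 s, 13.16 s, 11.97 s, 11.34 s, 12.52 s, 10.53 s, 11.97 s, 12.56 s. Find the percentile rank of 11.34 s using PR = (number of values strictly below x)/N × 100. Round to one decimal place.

25.0

N = 12.
Strictly below 11.34: 3. Equal to 11.34: 1.
PR = 3/12 × 100 = 25.0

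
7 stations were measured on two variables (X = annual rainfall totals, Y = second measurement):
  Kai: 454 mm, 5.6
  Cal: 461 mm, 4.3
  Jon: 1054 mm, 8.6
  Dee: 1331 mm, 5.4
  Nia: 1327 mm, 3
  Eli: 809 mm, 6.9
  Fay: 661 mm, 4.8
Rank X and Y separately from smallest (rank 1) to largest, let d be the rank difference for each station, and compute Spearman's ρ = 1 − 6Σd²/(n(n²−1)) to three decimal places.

-0.036

Ranks of variable 1: 1, 2, 5, 7, 6, 4, 3
Ranks of variable 2: 5, 2, 7, 4, 1, 6, 3
d = r₁ − r₂: -4, 0, -2, 3, 5, -2, 0
d²: 16, 0, 4, 9, 25, 4, 0; Σd² = 58
ρ = 1 − 6·58/(7·48) = 1 − 348/336 = -0.036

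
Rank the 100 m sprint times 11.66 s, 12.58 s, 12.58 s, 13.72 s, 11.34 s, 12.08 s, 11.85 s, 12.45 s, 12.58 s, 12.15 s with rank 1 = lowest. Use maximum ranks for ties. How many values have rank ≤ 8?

Sorted (ascending): 11.34, 11.66, 11.85, 12.08, 12.15, 12.45, 12.58, 12.58, 12.58, 13.72
The 3 values of 12.58 occupy positions 7–9 → each gets rank 9.
Ranks ≤ 8: {1, 2, 3, 4, 5, 6} → 6 values.

6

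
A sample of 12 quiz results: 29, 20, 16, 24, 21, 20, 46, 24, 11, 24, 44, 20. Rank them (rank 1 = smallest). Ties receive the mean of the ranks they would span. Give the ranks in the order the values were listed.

Sorted (ascending): 11, 16, 20, 20, 20, 21, 24, 24, 24, 29, 44, 46
The 3 values of 20 occupy positions 3–5 → average rank 4.
The 3 values of 24 occupy positions 7–9 → average rank 8.

10, 4, 2, 8, 6, 4, 12, 8, 1, 8, 11, 4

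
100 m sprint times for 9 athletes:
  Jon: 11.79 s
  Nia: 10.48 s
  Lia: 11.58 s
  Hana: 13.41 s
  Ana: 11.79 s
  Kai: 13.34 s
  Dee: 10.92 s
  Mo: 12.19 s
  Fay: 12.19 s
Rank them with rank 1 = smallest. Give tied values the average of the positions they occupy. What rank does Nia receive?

1

Sorted (ascending): 10.48, 10.92, 11.58, 11.79, 11.79, 12.19, 12.19, 13.34, 13.41
The 2 values of 11.79 occupy positions 4–5 → average rank (4+5)/2 = 4.5.
The 2 values of 12.19 occupy positions 6–7 → average rank (6+7)/2 = 6.5.
Nia has value 10.48 s → rank 1.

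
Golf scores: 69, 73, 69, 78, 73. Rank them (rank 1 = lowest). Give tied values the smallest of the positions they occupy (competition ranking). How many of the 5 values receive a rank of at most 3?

4

Sorted (ascending): 69, 69, 73, 73, 78
The 2 values of 69 occupy positions 1–2 → each gets rank 1.
The 2 values of 73 occupy positions 3–4 → each gets rank 3.
Ranks ≤ 3: {1, 1, 3, 3} → 4 values.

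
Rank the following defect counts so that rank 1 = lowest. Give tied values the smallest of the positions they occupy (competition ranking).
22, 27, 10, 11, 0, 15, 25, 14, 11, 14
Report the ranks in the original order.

8, 10, 2, 3, 1, 7, 9, 5, 3, 5

Sorted (ascending): 0, 10, 11, 11, 14, 14, 15, 22, 25, 27
The 2 values of 11 occupy positions 3–4 → each gets rank 3.
The 2 values of 14 occupy positions 5–6 → each gets rank 5.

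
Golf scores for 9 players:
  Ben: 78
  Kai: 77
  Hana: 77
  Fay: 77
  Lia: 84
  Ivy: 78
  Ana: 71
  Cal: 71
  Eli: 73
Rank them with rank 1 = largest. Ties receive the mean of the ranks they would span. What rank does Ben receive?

2.5

Sorted (descending): 84, 78, 78, 77, 77, 77, 73, 71, 71
The 2 values of 78 occupy positions 2–3 → average rank (2+3)/2 = 2.5.
The 3 values of 77 occupy positions 4–6 → average rank 5.
The 2 values of 71 occupy positions 8–9 → average rank (8+9)/2 = 8.5.
Ben has value 78 → rank 2.5.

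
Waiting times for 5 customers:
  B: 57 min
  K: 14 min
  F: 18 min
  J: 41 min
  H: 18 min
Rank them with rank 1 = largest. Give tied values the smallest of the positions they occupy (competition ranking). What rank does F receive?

3

Sorted (descending): 57, 41, 18, 18, 14
The 2 values of 18 occupy positions 3–4 → each gets rank 3.
F has value 18 min → rank 3.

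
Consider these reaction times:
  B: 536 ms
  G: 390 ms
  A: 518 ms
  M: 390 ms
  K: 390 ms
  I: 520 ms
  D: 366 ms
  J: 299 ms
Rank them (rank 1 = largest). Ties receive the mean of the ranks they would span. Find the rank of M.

Sorted (descending): 536, 520, 518, 390, 390, 390, 366, 299
The 3 values of 390 occupy positions 4–6 → average rank 5.
M has value 390 ms → rank 5.

5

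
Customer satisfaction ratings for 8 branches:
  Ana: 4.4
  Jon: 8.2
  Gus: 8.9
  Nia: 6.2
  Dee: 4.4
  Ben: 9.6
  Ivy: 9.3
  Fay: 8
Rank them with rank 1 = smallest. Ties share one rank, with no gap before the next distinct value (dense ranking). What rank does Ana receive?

Sorted (ascending): 4.4, 4.4, 6.2, 8, 8.2, 8.9, 9.3, 9.6
The 2 values of 4.4 share dense rank 1.
Remaining distinct values take the next consecutive integers.
Ana has value 4.4 → rank 1.

1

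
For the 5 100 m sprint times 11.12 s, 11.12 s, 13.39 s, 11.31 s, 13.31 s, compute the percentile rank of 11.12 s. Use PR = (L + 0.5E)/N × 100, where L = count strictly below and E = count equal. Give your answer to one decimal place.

20.0

N = 5.
Strictly below 11.12: 0. Equal to 11.12: 2.
PR = (0 + 0.5·2)/5 × 100 = 20.0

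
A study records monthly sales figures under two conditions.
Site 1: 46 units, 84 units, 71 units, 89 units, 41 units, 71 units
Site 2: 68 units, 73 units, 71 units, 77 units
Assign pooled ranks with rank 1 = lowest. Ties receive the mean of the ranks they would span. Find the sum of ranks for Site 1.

Sorted (ascending): 41, 46, 68, 71, 71, 71, 73, 77, 84, 89
The 3 values of 71 occupy positions 4–6 → average rank 5.
Site 1 values → pooled ranks: 46→2, 84→9, 71→5, 89→10, 41→1, 71→5
Rank sum = 2 + 9 + 5 + 10 + 1 + 5 = 32

32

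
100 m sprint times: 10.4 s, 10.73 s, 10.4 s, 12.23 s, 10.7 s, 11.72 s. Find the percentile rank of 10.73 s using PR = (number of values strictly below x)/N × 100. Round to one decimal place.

50.0

N = 6.
Strictly below 10.73: 3. Equal to 10.73: 1.
PR = 3/6 × 100 = 50.0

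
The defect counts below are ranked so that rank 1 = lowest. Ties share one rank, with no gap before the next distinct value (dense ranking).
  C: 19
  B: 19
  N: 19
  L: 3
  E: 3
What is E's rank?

1

Sorted (ascending): 3, 3, 19, 19, 19
The 2 values of 3 share dense rank 1.
The 3 values of 19 share dense rank 2.
E has value 3 → rank 1.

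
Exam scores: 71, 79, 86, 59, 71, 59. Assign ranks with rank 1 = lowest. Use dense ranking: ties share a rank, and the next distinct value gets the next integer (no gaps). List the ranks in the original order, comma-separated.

Sorted (ascending): 59, 59, 71, 71, 79, 86
The 2 values of 59 share dense rank 1.
The 2 values of 71 share dense rank 2.
Remaining distinct values take the next consecutive integers.

2, 3, 4, 1, 2, 1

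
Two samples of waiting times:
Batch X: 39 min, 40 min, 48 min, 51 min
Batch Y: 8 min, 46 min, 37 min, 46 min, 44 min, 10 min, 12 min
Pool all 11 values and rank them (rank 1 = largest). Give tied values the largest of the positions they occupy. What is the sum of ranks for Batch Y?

51

Sorted (descending): 51, 48, 46, 46, 44, 40, 39, 37, 12, 10, 8
The 2 values of 46 occupy positions 3–4 → each gets rank 4.
Batch Y values → pooled ranks: 8→11, 46→4, 37→8, 46→4, 44→5, 10→10, 12→9
Rank sum = 11 + 4 + 8 + 4 + 5 + 10 + 9 = 51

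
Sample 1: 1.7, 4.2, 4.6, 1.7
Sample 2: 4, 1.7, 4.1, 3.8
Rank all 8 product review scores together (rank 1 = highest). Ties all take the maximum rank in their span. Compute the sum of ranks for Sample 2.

Sorted (descending): 4.6, 4.2, 4.1, 4, 3.8, 1.7, 1.7, 1.7
The 3 values of 1.7 occupy positions 6–8 → each gets rank 8.
Sample 2 values → pooled ranks: 4→4, 1.7→8, 4.1→3, 3.8→5
Rank sum = 4 + 8 + 3 + 5 = 20

20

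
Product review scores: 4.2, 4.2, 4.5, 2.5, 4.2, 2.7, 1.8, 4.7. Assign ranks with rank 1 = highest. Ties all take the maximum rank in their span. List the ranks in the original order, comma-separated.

Sorted (descending): 4.7, 4.5, 4.2, 4.2, 4.2, 2.7, 2.5, 1.8
The 3 values of 4.2 occupy positions 3–5 → each gets rank 5.

5, 5, 2, 7, 5, 6, 8, 1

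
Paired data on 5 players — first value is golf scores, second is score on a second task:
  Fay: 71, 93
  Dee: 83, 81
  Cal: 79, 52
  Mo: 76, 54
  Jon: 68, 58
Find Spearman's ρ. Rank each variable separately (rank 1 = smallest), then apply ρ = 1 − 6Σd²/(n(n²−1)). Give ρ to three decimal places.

-0.200

Ranks of variable 1: 2, 5, 4, 3, 1
Ranks of variable 2: 5, 4, 1, 2, 3
d = r₁ − r₂: -3, 1, 3, 1, -2
d²: 9, 1, 9, 1, 4; Σd² = 24
ρ = 1 − 6·24/(5·24) = 1 − 144/120 = -0.200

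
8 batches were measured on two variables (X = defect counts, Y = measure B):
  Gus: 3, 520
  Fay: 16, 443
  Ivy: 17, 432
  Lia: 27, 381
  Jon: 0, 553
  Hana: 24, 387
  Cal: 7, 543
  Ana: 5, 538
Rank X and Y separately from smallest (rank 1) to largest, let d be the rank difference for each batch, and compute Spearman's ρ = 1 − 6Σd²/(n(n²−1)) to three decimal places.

-0.905

Ranks of variable 1: 2, 5, 6, 8, 1, 7, 4, 3
Ranks of variable 2: 5, 4, 3, 1, 8, 2, 7, 6
d = r₁ − r₂: -3, 1, 3, 7, -7, 5, -3, -3
d²: 9, 1, 9, 49, 49, 25, 9, 9; Σd² = 160
ρ = 1 − 6·160/(8·63) = 1 − 960/504 = -0.905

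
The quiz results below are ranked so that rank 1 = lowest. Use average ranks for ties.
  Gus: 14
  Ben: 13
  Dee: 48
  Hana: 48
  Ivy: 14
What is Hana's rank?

4.5

Sorted (ascending): 13, 14, 14, 48, 48
The 2 values of 14 occupy positions 2–3 → average rank (2+3)/2 = 2.5.
The 2 values of 48 occupy positions 4–5 → average rank (4+5)/2 = 4.5.
Hana has value 48 → rank 4.5.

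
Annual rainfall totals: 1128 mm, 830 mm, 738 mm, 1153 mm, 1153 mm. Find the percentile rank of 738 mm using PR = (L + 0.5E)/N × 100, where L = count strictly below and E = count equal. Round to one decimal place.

N = 5.
Strictly below 738: 0. Equal to 738: 1.
PR = (0 + 0.5·1)/5 × 100 = 10.0

10.0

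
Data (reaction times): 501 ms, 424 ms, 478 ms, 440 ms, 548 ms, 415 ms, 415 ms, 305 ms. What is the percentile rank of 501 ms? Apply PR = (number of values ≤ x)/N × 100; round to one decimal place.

87.5

N = 8.
Strictly below 501: 6. Equal to 501: 1.
PR = 7/8 × 100 = 87.5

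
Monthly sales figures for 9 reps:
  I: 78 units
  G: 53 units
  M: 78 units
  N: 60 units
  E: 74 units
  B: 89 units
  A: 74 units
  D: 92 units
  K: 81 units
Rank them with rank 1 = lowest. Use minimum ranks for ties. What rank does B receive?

8

Sorted (ascending): 53, 60, 74, 74, 78, 78, 81, 89, 92
The 2 values of 74 occupy positions 3–4 → each gets rank 3.
The 2 values of 78 occupy positions 5–6 → each gets rank 5.
B has value 89 units → rank 8.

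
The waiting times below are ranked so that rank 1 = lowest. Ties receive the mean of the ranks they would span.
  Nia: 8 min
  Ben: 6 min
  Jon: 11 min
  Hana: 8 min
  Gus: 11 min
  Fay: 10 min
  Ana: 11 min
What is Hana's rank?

Sorted (ascending): 6, 8, 8, 10, 11, 11, 11
The 2 values of 8 occupy positions 2–3 → average rank (2+3)/2 = 2.5.
The 3 values of 11 occupy positions 5–7 → average rank 6.
Hana has value 8 min → rank 2.5.

2.5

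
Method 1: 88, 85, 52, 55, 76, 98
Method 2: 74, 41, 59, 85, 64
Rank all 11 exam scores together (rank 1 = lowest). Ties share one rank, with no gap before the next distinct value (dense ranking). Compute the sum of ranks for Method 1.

Sorted (ascending): 41, 52, 55, 59, 64, 74, 76, 85, 85, 88, 98
The 2 values of 85 share dense rank 8.
Remaining distinct values take the next consecutive integers.
Method 1 values → pooled ranks: 88→9, 85→8, 52→2, 55→3, 76→7, 98→10
Rank sum = 9 + 8 + 2 + 3 + 7 + 10 = 39

39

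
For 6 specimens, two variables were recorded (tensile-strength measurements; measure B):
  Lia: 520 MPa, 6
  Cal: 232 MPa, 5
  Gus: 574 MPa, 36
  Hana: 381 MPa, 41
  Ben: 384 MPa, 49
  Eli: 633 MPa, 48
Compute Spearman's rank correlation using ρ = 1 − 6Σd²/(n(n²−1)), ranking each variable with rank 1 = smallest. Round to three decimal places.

Ranks of variable 1: 4, 1, 5, 2, 3, 6
Ranks of variable 2: 2, 1, 3, 4, 6, 5
d = r₁ − r₂: 2, 0, 2, -2, -3, 1
d²: 4, 0, 4, 4, 9, 1; Σd² = 22
ρ = 1 − 6·22/(6·35) = 1 − 132/210 = 0.371

0.371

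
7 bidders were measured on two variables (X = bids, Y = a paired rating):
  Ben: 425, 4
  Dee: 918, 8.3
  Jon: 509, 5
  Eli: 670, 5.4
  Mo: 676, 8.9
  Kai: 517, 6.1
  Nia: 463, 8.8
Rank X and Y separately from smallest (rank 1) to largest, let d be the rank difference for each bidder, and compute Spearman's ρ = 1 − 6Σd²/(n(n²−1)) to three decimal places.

0.536

Ranks of variable 1: 1, 7, 3, 5, 6, 4, 2
Ranks of variable 2: 1, 5, 2, 3, 7, 4, 6
d = r₁ − r₂: 0, 2, 1, 2, -1, 0, -4
d²: 0, 4, 1, 4, 1, 0, 16; Σd² = 26
ρ = 1 − 6·26/(7·48) = 1 − 156/336 = 0.536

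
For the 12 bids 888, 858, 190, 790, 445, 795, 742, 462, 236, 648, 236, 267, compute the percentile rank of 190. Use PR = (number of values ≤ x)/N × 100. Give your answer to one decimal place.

N = 12.
Strictly below 190: 0. Equal to 190: 1.
PR = 1/12 × 100 = 8.3

8.3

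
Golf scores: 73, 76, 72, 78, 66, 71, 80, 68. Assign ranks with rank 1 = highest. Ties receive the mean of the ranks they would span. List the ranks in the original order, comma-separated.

4, 3, 5, 2, 8, 6, 1, 7

Sorted (descending): 80, 78, 76, 73, 72, 71, 68, 66
No ties — each value takes its position as its rank.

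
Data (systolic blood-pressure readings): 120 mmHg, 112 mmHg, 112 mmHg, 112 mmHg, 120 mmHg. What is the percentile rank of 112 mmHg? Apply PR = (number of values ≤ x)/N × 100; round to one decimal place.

60.0

N = 5.
Strictly below 112: 0. Equal to 112: 3.
PR = 3/5 × 100 = 60.0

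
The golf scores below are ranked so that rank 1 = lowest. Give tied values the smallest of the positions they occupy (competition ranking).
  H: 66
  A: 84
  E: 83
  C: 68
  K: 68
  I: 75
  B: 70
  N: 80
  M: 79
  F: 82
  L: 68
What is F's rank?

9

Sorted (ascending): 66, 68, 68, 68, 70, 75, 79, 80, 82, 83, 84
The 3 values of 68 occupy positions 2–4 → each gets rank 2.
F has value 82 → rank 9.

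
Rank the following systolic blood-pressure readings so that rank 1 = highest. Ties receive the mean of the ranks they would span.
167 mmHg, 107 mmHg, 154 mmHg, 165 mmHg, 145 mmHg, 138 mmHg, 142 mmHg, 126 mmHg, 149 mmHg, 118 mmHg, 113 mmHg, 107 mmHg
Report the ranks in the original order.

Sorted (descending): 167, 165, 154, 149, 145, 142, 138, 126, 118, 113, 107, 107
The 2 values of 107 occupy positions 11–12 → average rank (11+12)/2 = 11.5.

1, 11.5, 3, 2, 5, 7, 6, 8, 4, 9, 10, 11.5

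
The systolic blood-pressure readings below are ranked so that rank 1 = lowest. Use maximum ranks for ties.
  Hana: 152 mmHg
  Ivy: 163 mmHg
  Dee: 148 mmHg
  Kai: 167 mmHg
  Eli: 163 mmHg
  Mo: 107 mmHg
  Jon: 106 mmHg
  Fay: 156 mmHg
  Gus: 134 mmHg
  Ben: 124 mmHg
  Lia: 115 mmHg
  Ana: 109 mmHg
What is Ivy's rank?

11

Sorted (ascending): 106, 107, 109, 115, 124, 134, 148, 152, 156, 163, 163, 167
The 2 values of 163 occupy positions 10–11 → each gets rank 11.
Ivy has value 163 mmHg → rank 11.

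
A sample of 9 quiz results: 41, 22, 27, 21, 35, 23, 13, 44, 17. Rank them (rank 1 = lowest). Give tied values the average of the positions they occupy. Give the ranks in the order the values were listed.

Sorted (ascending): 13, 17, 21, 22, 23, 27, 35, 41, 44
No ties — each value takes its position as its rank.

8, 4, 6, 3, 7, 5, 1, 9, 2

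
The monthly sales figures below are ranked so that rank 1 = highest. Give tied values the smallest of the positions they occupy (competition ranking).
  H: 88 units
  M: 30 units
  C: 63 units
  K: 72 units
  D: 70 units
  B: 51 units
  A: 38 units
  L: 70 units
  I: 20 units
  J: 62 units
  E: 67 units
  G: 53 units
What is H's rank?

1

Sorted (descending): 88, 72, 70, 70, 67, 63, 62, 53, 51, 38, 30, 20
The 2 values of 70 occupy positions 3–4 → each gets rank 3.
H has value 88 units → rank 1.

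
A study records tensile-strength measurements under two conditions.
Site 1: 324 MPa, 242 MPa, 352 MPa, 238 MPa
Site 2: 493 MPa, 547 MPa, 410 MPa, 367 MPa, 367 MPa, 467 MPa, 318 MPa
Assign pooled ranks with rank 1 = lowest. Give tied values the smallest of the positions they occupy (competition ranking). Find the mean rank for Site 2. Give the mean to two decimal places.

Sorted (ascending): 238, 242, 318, 324, 352, 367, 367, 410, 467, 493, 547
The 2 values of 367 occupy positions 6–7 → each gets rank 6.
Site 2 values → pooled ranks: 493→10, 547→11, 410→8, 367→6, 367→6, 467→9, 318→3
Mean rank = (10 + 11 + 8 + 6 + 6 + 9 + 3) / 7 = 7.57

7.57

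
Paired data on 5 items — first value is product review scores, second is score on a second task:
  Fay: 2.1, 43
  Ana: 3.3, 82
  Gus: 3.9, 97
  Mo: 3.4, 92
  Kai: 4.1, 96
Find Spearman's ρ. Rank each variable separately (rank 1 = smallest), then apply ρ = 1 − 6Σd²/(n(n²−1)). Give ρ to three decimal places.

0.900

Ranks of variable 1: 1, 2, 4, 3, 5
Ranks of variable 2: 1, 2, 5, 3, 4
d = r₁ − r₂: 0, 0, -1, 0, 1
d²: 0, 0, 1, 0, 1; Σd² = 2
ρ = 1 − 6·2/(5·24) = 1 − 12/120 = 0.900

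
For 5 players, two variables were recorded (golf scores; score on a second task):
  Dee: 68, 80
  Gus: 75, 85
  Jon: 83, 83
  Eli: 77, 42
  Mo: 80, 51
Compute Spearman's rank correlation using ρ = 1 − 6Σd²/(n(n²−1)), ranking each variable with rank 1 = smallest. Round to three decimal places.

-0.100

Ranks of variable 1: 1, 2, 5, 3, 4
Ranks of variable 2: 3, 5, 4, 1, 2
d = r₁ − r₂: -2, -3, 1, 2, 2
d²: 4, 9, 1, 4, 4; Σd² = 22
ρ = 1 − 6·22/(5·24) = 1 − 132/120 = -0.100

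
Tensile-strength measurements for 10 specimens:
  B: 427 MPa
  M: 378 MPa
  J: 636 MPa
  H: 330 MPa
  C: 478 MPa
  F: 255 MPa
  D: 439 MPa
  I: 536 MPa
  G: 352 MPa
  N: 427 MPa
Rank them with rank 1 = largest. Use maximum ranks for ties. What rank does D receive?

Sorted (descending): 636, 536, 478, 439, 427, 427, 378, 352, 330, 255
The 2 values of 427 occupy positions 5–6 → each gets rank 6.
D has value 439 MPa → rank 4.

4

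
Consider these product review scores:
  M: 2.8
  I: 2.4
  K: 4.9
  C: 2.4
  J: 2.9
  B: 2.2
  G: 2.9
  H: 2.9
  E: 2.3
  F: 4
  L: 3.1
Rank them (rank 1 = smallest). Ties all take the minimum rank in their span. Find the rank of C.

Sorted (ascending): 2.2, 2.3, 2.4, 2.4, 2.8, 2.9, 2.9, 2.9, 3.1, 4, 4.9
The 2 values of 2.4 occupy positions 3–4 → each gets rank 3.
The 3 values of 2.9 occupy positions 6–8 → each gets rank 6.
C has value 2.4 → rank 3.

3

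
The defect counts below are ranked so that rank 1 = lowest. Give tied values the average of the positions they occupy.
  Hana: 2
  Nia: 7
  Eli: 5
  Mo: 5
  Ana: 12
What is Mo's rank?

Sorted (ascending): 2, 5, 5, 7, 12
The 2 values of 5 occupy positions 2–3 → average rank (2+3)/2 = 2.5.
Mo has value 5 → rank 2.5.

2.5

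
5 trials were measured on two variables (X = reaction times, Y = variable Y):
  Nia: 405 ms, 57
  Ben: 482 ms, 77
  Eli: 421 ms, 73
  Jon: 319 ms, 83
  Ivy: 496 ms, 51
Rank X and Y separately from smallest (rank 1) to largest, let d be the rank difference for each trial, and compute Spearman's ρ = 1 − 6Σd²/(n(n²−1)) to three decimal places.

Ranks of variable 1: 2, 4, 3, 1, 5
Ranks of variable 2: 2, 4, 3, 5, 1
d = r₁ − r₂: 0, 0, 0, -4, 4
d²: 0, 0, 0, 16, 16; Σd² = 32
ρ = 1 − 6·32/(5·24) = 1 − 192/120 = -0.600

-0.600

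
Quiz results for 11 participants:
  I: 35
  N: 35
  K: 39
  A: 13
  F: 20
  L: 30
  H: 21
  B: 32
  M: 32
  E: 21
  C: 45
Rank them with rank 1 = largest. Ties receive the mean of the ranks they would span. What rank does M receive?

5.5

Sorted (descending): 45, 39, 35, 35, 32, 32, 30, 21, 21, 20, 13
The 2 values of 35 occupy positions 3–4 → average rank (3+4)/2 = 3.5.
The 2 values of 32 occupy positions 5–6 → average rank (5+6)/2 = 5.5.
The 2 values of 21 occupy positions 8–9 → average rank (8+9)/2 = 8.5.
M has value 32 → rank 5.5.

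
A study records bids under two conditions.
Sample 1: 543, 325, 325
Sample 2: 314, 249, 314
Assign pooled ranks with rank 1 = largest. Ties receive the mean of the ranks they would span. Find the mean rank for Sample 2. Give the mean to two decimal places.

5.00

Sorted (descending): 543, 325, 325, 314, 314, 249
The 2 values of 325 occupy positions 2–3 → average rank (2+3)/2 = 2.5.
The 2 values of 314 occupy positions 4–5 → average rank (4+5)/2 = 4.5.
Sample 2 values → pooled ranks: 314→4.5, 249→6, 314→4.5
Mean rank = (4.5 + 6 + 4.5) / 3 = 5.00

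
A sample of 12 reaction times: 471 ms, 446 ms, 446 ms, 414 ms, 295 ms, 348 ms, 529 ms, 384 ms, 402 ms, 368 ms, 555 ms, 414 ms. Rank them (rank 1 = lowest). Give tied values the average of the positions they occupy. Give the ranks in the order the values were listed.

Sorted (ascending): 295, 348, 368, 384, 402, 414, 414, 446, 446, 471, 529, 555
The 2 values of 414 occupy positions 6–7 → average rank (6+7)/2 = 6.5.
The 2 values of 446 occupy positions 8–9 → average rank (8+9)/2 = 8.5.

10, 8.5, 8.5, 6.5, 1, 2, 11, 4, 5, 3, 12, 6.5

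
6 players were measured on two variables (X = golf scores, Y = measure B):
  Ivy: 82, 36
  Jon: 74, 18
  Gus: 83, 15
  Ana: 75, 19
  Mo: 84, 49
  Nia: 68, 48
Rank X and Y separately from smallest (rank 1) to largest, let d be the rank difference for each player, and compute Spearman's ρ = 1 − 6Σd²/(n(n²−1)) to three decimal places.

0.086

Ranks of variable 1: 4, 2, 5, 3, 6, 1
Ranks of variable 2: 4, 2, 1, 3, 6, 5
d = r₁ − r₂: 0, 0, 4, 0, 0, -4
d²: 0, 0, 16, 0, 0, 16; Σd² = 32
ρ = 1 − 6·32/(6·35) = 1 − 192/210 = 0.086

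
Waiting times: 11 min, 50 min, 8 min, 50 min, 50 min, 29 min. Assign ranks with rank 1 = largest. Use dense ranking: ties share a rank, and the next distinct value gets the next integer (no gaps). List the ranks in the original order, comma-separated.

3, 1, 4, 1, 1, 2

Sorted (descending): 50, 50, 50, 29, 11, 8
The 3 values of 50 share dense rank 1.
Remaining distinct values take the next consecutive integers.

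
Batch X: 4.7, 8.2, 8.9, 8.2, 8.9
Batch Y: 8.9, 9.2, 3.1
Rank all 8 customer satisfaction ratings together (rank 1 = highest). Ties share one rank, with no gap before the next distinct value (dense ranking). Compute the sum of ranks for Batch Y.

Sorted (descending): 9.2, 8.9, 8.9, 8.9, 8.2, 8.2, 4.7, 3.1
The 3 values of 8.9 share dense rank 2.
The 2 values of 8.2 share dense rank 3.
Remaining distinct values take the next consecutive integers.
Batch Y values → pooled ranks: 8.9→2, 9.2→1, 3.1→5
Rank sum = 2 + 1 + 5 = 8

8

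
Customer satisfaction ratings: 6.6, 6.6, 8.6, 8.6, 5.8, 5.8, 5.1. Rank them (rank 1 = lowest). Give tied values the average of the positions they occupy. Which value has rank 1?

5.1

Sorted (ascending): 5.1, 5.8, 5.8, 6.6, 6.6, 8.6, 8.6
The 2 values of 5.8 occupy positions 2–3 → average rank (2+3)/2 = 2.5.
The 2 values of 6.6 occupy positions 4–5 → average rank (4+5)/2 = 4.5.
The 2 values of 8.6 occupy positions 6–7 → average rank (6+7)/2 = 6.5.
Rank 1 → value 5.1.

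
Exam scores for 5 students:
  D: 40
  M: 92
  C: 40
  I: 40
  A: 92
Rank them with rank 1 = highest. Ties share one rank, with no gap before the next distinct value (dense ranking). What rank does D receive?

2

Sorted (descending): 92, 92, 40, 40, 40
The 2 values of 92 share dense rank 1.
The 3 values of 40 share dense rank 2.
D has value 40 → rank 2.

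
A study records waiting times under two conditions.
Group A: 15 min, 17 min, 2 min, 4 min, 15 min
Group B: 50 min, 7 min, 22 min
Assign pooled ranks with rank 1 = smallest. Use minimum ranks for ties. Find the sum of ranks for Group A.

Sorted (ascending): 2, 4, 7, 15, 15, 17, 22, 50
The 2 values of 15 occupy positions 4–5 → each gets rank 4.
Group A values → pooled ranks: 15→4, 17→6, 2→1, 4→2, 15→4
Rank sum = 4 + 6 + 1 + 2 + 4 = 17

17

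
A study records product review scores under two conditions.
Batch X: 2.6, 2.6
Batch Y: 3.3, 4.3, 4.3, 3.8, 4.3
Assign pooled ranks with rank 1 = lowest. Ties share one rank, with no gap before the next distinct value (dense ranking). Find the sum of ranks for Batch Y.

Sorted (ascending): 2.6, 2.6, 3.3, 3.8, 4.3, 4.3, 4.3
The 2 values of 2.6 share dense rank 1.
The 3 values of 4.3 share dense rank 4.
Remaining distinct values take the next consecutive integers.
Batch Y values → pooled ranks: 3.3→2, 4.3→4, 4.3→4, 3.8→3, 4.3→4
Rank sum = 2 + 4 + 4 + 3 + 4 = 17

17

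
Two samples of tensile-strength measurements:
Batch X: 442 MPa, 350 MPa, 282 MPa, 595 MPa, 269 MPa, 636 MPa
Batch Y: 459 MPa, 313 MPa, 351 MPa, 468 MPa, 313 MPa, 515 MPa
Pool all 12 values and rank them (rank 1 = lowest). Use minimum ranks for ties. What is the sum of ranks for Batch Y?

Sorted (ascending): 269, 282, 313, 313, 350, 351, 442, 459, 468, 515, 595, 636
The 2 values of 313 occupy positions 3–4 → each gets rank 3.
Batch Y values → pooled ranks: 459→8, 313→3, 351→6, 468→9, 313→3, 515→10
Rank sum = 8 + 3 + 6 + 9 + 3 + 10 = 39

39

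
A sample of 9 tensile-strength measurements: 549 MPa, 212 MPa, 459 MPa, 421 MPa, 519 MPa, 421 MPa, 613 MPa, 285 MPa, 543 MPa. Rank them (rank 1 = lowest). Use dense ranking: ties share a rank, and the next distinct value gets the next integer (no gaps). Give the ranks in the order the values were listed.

Sorted (ascending): 212, 285, 421, 421, 459, 519, 543, 549, 613
The 2 values of 421 share dense rank 3.
Remaining distinct values take the next consecutive integers.

7, 1, 4, 3, 5, 3, 8, 2, 6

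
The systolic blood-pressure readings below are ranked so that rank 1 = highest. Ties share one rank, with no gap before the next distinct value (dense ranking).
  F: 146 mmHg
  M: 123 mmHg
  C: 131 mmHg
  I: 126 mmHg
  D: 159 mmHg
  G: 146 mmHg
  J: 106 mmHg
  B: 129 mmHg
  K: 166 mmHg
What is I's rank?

6

Sorted (descending): 166, 159, 146, 146, 131, 129, 126, 123, 106
The 2 values of 146 share dense rank 3.
Remaining distinct values take the next consecutive integers.
I has value 126 mmHg → rank 6.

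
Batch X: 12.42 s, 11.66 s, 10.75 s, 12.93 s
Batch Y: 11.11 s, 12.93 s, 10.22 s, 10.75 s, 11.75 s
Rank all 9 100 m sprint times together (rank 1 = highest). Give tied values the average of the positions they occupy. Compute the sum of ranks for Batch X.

17

Sorted (descending): 12.93, 12.93, 12.42, 11.75, 11.66, 11.11, 10.75, 10.75, 10.22
The 2 values of 12.93 occupy positions 1–2 → average rank (1+2)/2 = 1.5.
The 2 values of 10.75 occupy positions 7–8 → average rank (7+8)/2 = 7.5.
Batch X values → pooled ranks: 12.42→3, 11.66→5, 10.75→7.5, 12.93→1.5
Rank sum = 3 + 5 + 7.5 + 1.5 = 17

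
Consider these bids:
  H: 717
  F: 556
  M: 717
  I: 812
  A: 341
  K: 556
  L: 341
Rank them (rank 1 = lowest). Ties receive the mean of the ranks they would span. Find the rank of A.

Sorted (ascending): 341, 341, 556, 556, 717, 717, 812
The 2 values of 341 occupy positions 1–2 → average rank (1+2)/2 = 1.5.
The 2 values of 556 occupy positions 3–4 → average rank (3+4)/2 = 3.5.
The 2 values of 717 occupy positions 5–6 → average rank (5+6)/2 = 5.5.
A has value 341 → rank 1.5.

1.5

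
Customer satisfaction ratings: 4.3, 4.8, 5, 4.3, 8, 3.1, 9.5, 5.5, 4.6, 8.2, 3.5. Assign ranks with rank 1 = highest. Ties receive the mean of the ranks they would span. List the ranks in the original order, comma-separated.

Sorted (descending): 9.5, 8.2, 8, 5.5, 5, 4.8, 4.6, 4.3, 4.3, 3.5, 3.1
The 2 values of 4.3 occupy positions 8–9 → average rank (8+9)/2 = 8.5.

8.5, 6, 5, 8.5, 3, 11, 1, 4, 7, 2, 10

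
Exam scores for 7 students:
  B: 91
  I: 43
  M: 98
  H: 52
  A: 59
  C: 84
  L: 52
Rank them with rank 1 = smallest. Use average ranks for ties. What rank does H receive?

Sorted (ascending): 43, 52, 52, 59, 84, 91, 98
The 2 values of 52 occupy positions 2–3 → average rank (2+3)/2 = 2.5.
H has value 52 → rank 2.5.

2.5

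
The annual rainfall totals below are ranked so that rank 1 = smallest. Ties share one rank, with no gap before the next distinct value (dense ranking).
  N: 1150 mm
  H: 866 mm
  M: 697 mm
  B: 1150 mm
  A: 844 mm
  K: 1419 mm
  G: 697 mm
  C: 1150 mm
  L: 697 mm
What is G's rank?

Sorted (ascending): 697, 697, 697, 844, 866, 1150, 1150, 1150, 1419
The 3 values of 697 share dense rank 1.
The 3 values of 1150 share dense rank 4.
Remaining distinct values take the next consecutive integers.
G has value 697 mm → rank 1.

1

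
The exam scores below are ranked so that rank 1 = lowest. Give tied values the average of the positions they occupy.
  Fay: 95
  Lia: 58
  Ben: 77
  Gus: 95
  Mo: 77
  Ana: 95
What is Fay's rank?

5

Sorted (ascending): 58, 77, 77, 95, 95, 95
The 2 values of 77 occupy positions 2–3 → average rank (2+3)/2 = 2.5.
The 3 values of 95 occupy positions 4–6 → average rank 5.
Fay has value 95 → rank 5.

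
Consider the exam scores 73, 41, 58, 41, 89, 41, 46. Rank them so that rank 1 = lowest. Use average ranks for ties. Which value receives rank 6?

Sorted (ascending): 41, 41, 41, 46, 58, 73, 89
The 3 values of 41 occupy positions 1–3 → average rank 2.
Rank 6 → value 73.

73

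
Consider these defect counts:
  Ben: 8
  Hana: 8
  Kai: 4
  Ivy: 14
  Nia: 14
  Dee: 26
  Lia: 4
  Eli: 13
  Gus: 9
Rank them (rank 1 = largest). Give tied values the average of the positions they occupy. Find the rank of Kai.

Sorted (descending): 26, 14, 14, 13, 9, 8, 8, 4, 4
The 2 values of 14 occupy positions 2–3 → average rank (2+3)/2 = 2.5.
The 2 values of 8 occupy positions 6–7 → average rank (6+7)/2 = 6.5.
The 2 values of 4 occupy positions 8–9 → average rank (8+9)/2 = 8.5.
Kai has value 4 → rank 8.5.

8.5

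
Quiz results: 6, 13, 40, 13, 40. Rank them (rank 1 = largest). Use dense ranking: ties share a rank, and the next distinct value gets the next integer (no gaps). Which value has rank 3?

6

Sorted (descending): 40, 40, 13, 13, 6
The 2 values of 40 share dense rank 1.
The 2 values of 13 share dense rank 2.
Remaining distinct values take the next consecutive integers.
Rank 3 → value 6.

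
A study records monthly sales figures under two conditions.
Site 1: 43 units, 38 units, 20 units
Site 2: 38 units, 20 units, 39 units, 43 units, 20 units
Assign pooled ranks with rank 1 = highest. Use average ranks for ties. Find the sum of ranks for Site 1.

13

Sorted (descending): 43, 43, 39, 38, 38, 20, 20, 20
The 2 values of 43 occupy positions 1–2 → average rank (1+2)/2 = 1.5.
The 2 values of 38 occupy positions 4–5 → average rank (4+5)/2 = 4.5.
The 3 values of 20 occupy positions 6–8 → average rank 7.
Site 1 values → pooled ranks: 43→1.5, 38→4.5, 20→7
Rank sum = 1.5 + 4.5 + 7 = 13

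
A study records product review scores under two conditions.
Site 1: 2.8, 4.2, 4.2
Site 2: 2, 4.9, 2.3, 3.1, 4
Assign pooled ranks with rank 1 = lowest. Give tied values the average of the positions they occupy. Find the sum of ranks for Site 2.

Sorted (ascending): 2, 2.3, 2.8, 3.1, 4, 4.2, 4.2, 4.9
The 2 values of 4.2 occupy positions 6–7 → average rank (6+7)/2 = 6.5.
Site 2 values → pooled ranks: 2→1, 4.9→8, 2.3→2, 3.1→4, 4→5
Rank sum = 1 + 8 + 2 + 4 + 5 = 20

20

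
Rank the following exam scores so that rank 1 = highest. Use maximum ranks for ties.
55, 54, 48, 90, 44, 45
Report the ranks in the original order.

2, 3, 4, 1, 6, 5

Sorted (descending): 90, 55, 54, 48, 45, 44
No ties — each value takes its position as its rank.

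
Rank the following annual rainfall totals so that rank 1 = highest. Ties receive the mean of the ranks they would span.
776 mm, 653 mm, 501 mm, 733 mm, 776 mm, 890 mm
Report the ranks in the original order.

2.5, 5, 6, 4, 2.5, 1

Sorted (descending): 890, 776, 776, 733, 653, 501
The 2 values of 776 occupy positions 2–3 → average rank (2+3)/2 = 2.5.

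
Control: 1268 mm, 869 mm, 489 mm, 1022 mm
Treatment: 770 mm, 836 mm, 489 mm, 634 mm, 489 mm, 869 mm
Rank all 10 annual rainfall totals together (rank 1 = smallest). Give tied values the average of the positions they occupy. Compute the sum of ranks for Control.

Sorted (ascending): 489, 489, 489, 634, 770, 836, 869, 869, 1022, 1268
The 3 values of 489 occupy positions 1–3 → average rank 2.
The 2 values of 869 occupy positions 7–8 → average rank (7+8)/2 = 7.5.
Control values → pooled ranks: 1268→10, 869→7.5, 489→2, 1022→9
Rank sum = 10 + 7.5 + 2 + 9 = 28.5

28.5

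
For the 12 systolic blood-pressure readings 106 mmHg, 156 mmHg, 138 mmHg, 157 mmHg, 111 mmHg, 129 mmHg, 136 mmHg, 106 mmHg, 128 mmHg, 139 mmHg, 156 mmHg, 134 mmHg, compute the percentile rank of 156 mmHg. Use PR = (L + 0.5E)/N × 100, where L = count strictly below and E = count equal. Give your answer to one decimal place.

N = 12.
Strictly below 156: 9. Equal to 156: 2.
PR = (9 + 0.5·2)/12 × 100 = 83.3

83.3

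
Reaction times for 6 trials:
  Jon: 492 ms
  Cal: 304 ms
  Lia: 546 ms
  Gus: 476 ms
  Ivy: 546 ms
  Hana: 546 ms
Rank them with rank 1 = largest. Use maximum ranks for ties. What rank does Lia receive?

3

Sorted (descending): 546, 546, 546, 492, 476, 304
The 3 values of 546 occupy positions 1–3 → each gets rank 3.
Lia has value 546 ms → rank 3.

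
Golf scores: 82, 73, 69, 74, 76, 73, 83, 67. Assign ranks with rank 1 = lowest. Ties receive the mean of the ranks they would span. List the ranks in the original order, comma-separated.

7, 3.5, 2, 5, 6, 3.5, 8, 1

Sorted (ascending): 67, 69, 73, 73, 74, 76, 82, 83
The 2 values of 73 occupy positions 3–4 → average rank (3+4)/2 = 3.5.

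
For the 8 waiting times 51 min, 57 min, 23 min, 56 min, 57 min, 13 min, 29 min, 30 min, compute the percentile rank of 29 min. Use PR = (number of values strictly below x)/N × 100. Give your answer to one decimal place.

25.0

N = 8.
Strictly below 29: 2. Equal to 29: 1.
PR = 2/8 × 100 = 25.0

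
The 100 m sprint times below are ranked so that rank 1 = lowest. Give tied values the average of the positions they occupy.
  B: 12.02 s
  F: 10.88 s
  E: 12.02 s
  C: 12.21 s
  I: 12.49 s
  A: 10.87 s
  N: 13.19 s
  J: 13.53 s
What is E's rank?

3.5

Sorted (ascending): 10.87, 10.88, 12.02, 12.02, 12.21, 12.49, 13.19, 13.53
The 2 values of 12.02 occupy positions 3–4 → average rank (3+4)/2 = 3.5.
E has value 12.02 s → rank 3.5.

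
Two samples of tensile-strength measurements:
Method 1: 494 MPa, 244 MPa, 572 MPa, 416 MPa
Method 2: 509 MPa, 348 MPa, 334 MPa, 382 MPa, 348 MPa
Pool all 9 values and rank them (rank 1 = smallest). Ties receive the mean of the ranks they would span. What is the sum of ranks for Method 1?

23

Sorted (ascending): 244, 334, 348, 348, 382, 416, 494, 509, 572
The 2 values of 348 occupy positions 3–4 → average rank (3+4)/2 = 3.5.
Method 1 values → pooled ranks: 494→7, 244→1, 572→9, 416→6
Rank sum = 7 + 1 + 9 + 6 = 23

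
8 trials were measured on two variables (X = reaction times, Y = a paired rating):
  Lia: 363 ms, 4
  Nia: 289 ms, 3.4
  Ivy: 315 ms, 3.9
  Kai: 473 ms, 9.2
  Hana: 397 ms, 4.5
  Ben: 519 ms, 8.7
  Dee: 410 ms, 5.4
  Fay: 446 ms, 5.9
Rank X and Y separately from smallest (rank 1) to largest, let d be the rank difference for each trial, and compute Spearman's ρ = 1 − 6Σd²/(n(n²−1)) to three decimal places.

0.976

Ranks of variable 1: 3, 1, 2, 7, 4, 8, 5, 6
Ranks of variable 2: 3, 1, 2, 8, 4, 7, 5, 6
d = r₁ − r₂: 0, 0, 0, -1, 0, 1, 0, 0
d²: 0, 0, 0, 1, 0, 1, 0, 0; Σd² = 2
ρ = 1 − 6·2/(8·63) = 1 − 12/504 = 0.976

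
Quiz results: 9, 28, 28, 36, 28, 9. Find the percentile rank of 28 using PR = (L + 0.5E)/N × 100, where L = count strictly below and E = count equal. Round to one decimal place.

N = 6.
Strictly below 28: 2. Equal to 28: 3.
PR = (2 + 0.5·3)/6 × 100 = 58.3

58.3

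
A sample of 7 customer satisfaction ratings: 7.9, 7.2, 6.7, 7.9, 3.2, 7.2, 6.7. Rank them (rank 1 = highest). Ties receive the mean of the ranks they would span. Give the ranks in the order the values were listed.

1.5, 3.5, 5.5, 1.5, 7, 3.5, 5.5

Sorted (descending): 7.9, 7.9, 7.2, 7.2, 6.7, 6.7, 3.2
The 2 values of 7.9 occupy positions 1–2 → average rank (1+2)/2 = 1.5.
The 2 values of 7.2 occupy positions 3–4 → average rank (3+4)/2 = 3.5.
The 2 values of 6.7 occupy positions 5–6 → average rank (5+6)/2 = 5.5.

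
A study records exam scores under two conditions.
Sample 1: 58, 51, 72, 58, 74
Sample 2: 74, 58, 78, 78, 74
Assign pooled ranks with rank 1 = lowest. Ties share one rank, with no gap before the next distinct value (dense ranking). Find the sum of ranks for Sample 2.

20

Sorted (ascending): 51, 58, 58, 58, 72, 74, 74, 74, 78, 78
The 3 values of 58 share dense rank 2.
The 3 values of 74 share dense rank 4.
The 2 values of 78 share dense rank 5.
Remaining distinct values take the next consecutive integers.
Sample 2 values → pooled ranks: 74→4, 58→2, 78→5, 78→5, 74→4
Rank sum = 4 + 2 + 5 + 5 + 4 = 20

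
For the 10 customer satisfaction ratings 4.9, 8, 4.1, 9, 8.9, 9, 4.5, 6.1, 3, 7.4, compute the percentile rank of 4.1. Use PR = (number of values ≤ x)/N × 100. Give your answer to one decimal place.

20.0

N = 10.
Strictly below 4.1: 1. Equal to 4.1: 1.
PR = 2/10 × 100 = 20.0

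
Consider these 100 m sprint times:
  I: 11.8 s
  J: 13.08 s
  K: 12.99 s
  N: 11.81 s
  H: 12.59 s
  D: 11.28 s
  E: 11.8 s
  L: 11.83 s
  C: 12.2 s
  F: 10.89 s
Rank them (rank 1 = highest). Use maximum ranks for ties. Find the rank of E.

Sorted (descending): 13.08, 12.99, 12.59, 12.2, 11.83, 11.81, 11.8, 11.8, 11.28, 10.89
The 2 values of 11.8 occupy positions 7–8 → each gets rank 8.
E has value 11.8 s → rank 8.

8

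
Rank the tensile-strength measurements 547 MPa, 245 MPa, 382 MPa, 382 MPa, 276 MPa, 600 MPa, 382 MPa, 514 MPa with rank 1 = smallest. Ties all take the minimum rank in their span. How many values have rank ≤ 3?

5

Sorted (ascending): 245, 276, 382, 382, 382, 514, 547, 600
The 3 values of 382 occupy positions 3–5 → each gets rank 3.
Ranks ≤ 3: {1, 2, 3, 3, 3} → 5 values.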